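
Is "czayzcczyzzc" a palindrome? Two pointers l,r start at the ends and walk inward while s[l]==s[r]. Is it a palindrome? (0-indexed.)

not a palindrome (mismatch at 2,9)

l=0 r=11: 'c'=='c', l++,r--
l=1 r=10: 'z'=='z', l++,r--
l=2 r=9: 'a'!='z', stop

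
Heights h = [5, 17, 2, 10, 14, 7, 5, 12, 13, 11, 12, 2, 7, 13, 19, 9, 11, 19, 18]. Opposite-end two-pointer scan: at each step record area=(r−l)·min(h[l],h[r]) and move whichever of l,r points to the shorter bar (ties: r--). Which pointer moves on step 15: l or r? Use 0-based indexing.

l=0 r=18: min(5,18)*18=90 best=90 *, l++
l=1 r=18: min(17,18)*17=289 best=289 *, l++
l=2 r=18: min(2,18)*16=32 best=289, l++
l=3 r=18: min(10,18)*15=150 best=289, l++
l=4 r=18: min(14,18)*14=196 best=289, l++
l=5 r=18: min(7,18)*13=91 best=289, l++
l=6 r=18: min(5,18)*12=60 best=289, l++
l=7 r=18: min(12,18)*11=132 best=289, l++
l=8 r=18: min(13,18)*10=130 best=289, l++
l=9 r=18: min(11,18)*9=99 best=289, l++
l=10 r=18: min(12,18)*8=96 best=289, l++
l=11 r=18: min(2,18)*7=14 best=289, l++
l=12 r=18: min(7,18)*6=42 best=289, l++
l=13 r=18: min(13,18)*5=65 best=289, l++
l=14 r=18: min(19,18)*4=72 best=289, r--

r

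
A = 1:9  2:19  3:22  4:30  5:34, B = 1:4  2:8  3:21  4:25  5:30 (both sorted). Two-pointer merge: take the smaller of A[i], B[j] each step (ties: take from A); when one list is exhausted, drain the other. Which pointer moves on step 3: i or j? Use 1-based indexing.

i

[i=1,j=1] A[i]=9>B[j]=4 take 4 → j++
[i=1,j=2] A[i]=9>B[j]=8 take 8 → j++
[i=1,j=3] A[i]=9<=B[j]=21 take 9 → i++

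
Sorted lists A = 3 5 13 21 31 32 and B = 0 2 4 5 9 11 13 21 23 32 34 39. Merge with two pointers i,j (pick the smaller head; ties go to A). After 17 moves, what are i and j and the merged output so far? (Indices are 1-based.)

i=7, j=12, merged so far=[0, 2, 3, 4, 5, 5, 9, 11, 13, 13, 21, 21, 23, 31, 32, 32, 34]

i=1 j=1: A[i]=3>B[j]=0 take 0, j++
i=1 j=2: A[i]=3>B[j]=2 take 2, j++
i=1 j=3: A[i]=3<=B[j]=4 take 3, i++
i=2 j=3: A[i]=5>B[j]=4 take 4, j++
i=2 j=4: A[i]=5<=B[j]=5 take 5, i++
i=3 j=4: A[i]=13>B[j]=5 take 5, j++
i=3 j=5: A[i]=13>B[j]=9 take 9, j++
i=3 j=6: A[i]=13>B[j]=11 take 11, j++
i=3 j=7: A[i]=13<=B[j]=13 take 13, i++
i=4 j=7: A[i]=21>B[j]=13 take 13, j++
i=4 j=8: A[i]=21<=B[j]=21 take 21, i++
i=5 j=8: A[i]=31>B[j]=21 take 21, j++
i=5 j=9: A[i]=31>B[j]=23 take 23, j++
i=5 j=10: A[i]=31<=B[j]=32 take 31, i++
i=6 j=10: A[i]=32<=B[j]=32 take 32, i++
i=7 j=10: A done, take B[j]=32, j++
i=7 j=11: A done, take B[j]=34, j++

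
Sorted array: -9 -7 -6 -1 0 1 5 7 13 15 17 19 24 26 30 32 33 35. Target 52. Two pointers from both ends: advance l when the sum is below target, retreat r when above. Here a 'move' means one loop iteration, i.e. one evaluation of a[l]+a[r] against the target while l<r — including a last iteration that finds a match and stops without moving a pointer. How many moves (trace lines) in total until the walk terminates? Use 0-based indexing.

11 moves

l=0 r=17: -9+35=26 <52, l++
l=1 r=17: -7+35=28 <52, l++
l=2 r=17: -6+35=29 <52, l++
l=3 r=17: -1+35=34 <52, l++
l=4 r=17: 0+35=35 <52, l++
l=5 r=17: 1+35=36 <52, l++
l=6 r=17: 5+35=40 <52, l++
l=7 r=17: 7+35=42 <52, l++
l=8 r=17: 13+35=48 <52, l++
l=9 r=17: 15+35=50 <52, l++
l=10 r=17: 17+35=52, found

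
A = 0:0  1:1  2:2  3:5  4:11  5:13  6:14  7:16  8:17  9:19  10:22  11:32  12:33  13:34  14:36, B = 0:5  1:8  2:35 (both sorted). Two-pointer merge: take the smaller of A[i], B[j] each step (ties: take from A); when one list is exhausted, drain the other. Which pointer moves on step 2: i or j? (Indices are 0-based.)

[i=0,j=0] A[i]=0<=B[j]=5 take 0 → i++
[i=1,j=0] A[i]=1<=B[j]=5 take 1 → i++

i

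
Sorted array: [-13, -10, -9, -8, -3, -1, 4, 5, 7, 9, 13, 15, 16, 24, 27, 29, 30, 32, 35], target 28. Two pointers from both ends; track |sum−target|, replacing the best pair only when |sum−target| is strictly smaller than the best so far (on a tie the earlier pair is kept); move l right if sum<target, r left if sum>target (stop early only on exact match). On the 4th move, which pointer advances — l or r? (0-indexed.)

l

[0,18] -13+35=22 d=6 * → l++
[1,18] -10+35=25 d=3 * → l++
[2,18] -9+35=26 d=2 * → l++
[3,18] -8+35=27 d=1 * → l++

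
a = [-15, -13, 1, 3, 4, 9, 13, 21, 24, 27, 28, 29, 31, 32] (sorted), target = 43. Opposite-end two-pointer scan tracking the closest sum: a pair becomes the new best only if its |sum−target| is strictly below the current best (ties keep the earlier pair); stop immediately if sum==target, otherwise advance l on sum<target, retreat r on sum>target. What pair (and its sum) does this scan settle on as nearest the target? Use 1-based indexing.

pair (13, 31) with sum 44 (|Δ|=1)

l=1 r=14: -15+32=17 d=26 *, l++
l=2 r=14: -13+32=19 d=24 *, l++
l=3 r=14: 1+32=33 d=10 *, l++
l=4 r=14: 3+32=35 d=8 *, l++
l=5 r=14: 4+32=36 d=7 *, l++
l=6 r=14: 9+32=41 d=2 *, l++
l=7 r=14: 13+32=45 d=2, r--
l=7 r=13: 13+31=44 d=1 *, r--
l=7 r=12: 13+29=42 d=1, l++
l=8 r=12: 21+29=50 d=7, r--
l=8 r=11: 21+28=49 d=6, r--
l=8 r=10: 21+27=48 d=5, r--
l=8 r=9: 21+24=45 d=2, r--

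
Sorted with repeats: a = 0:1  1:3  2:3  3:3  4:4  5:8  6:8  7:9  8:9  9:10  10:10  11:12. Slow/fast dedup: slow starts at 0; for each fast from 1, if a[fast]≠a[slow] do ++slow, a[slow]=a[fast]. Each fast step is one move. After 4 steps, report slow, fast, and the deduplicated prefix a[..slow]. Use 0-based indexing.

slow=2, fast=5, prefix=[1, 3, 4]

(s=0,f=1) a[fast]=3≠a[slow]=1 write a[1]=3 → slow++,fast++
(s=1,f=2) a[fast]=3=a[slow] dup → fast++
(s=1,f=3) a[fast]=3=a[slow] dup → fast++
(s=1,f=4) a[fast]=4≠a[slow]=3 write a[2]=4 → slow++,fast++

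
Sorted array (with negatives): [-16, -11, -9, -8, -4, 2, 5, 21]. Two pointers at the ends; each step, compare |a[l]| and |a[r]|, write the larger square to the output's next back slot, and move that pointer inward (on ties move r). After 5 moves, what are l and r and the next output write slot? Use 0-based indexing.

l=4, r=6, next write slot=2

[0,7] |-16|<=|21| out[7]=441 → r--
[0,6] |-16|>|5| out[6]=256 → l++
[1,6] |-11|>|5| out[5]=121 → l++
[2,6] |-9|>|5| out[4]=81 → l++
[3,6] |-8|>|5| out[3]=64 → l++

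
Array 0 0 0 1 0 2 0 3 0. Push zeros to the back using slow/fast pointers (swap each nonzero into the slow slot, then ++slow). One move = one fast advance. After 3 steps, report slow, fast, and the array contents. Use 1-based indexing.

(s=1,f=1) a[fast]=0 → fast++
(s=1,f=2) a[fast]=0 → fast++
(s=1,f=3) a[fast]=0 → fast++

slow=1, fast=4, a=[0, 0, 0, 1, 0, 2, 0, 3, 0]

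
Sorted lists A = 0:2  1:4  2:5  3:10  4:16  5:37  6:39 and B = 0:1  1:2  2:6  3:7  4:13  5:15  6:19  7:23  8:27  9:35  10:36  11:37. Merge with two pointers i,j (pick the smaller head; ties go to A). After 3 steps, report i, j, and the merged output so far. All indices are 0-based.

[i=0,j=0] A[i]=2>B[j]=1 take 1 → j++
[i=0,j=1] A[i]=2<=B[j]=2 take 2 → i++
[i=1,j=1] A[i]=4>B[j]=2 take 2 → j++

i=1, j=2, merged so far=[1, 2, 2]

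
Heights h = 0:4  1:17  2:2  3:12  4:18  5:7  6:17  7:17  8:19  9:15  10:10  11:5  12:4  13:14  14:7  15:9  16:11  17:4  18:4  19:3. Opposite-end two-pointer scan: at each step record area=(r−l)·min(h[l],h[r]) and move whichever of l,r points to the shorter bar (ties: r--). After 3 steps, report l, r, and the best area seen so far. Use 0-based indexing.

l=0 r=19: min(4,3)*19=57 best=57 *, r--
l=0 r=18: min(4,4)*18=72 best=72 *, r--
l=0 r=17: min(4,4)*17=68 best=72, r--

l=0, r=16, best area=72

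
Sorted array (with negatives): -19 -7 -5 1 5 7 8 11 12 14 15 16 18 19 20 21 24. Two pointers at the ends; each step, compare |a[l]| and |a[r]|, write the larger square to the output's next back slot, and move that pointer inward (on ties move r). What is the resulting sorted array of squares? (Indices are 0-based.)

[1, 25, 25, 49, 49, 64, 121, 144, 196, 225, 256, 324, 361, 361, 400, 441, 576]

[0,16] |-19|<=|24| out[16]=576 → r--
[0,15] |-19|<=|21| out[15]=441 → r--
[0,14] |-19|<=|20| out[14]=400 → r--
[0,13] |-19|<=|19| out[13]=361 → r--
[0,12] |-19|>|18| out[12]=361 → l++
[1,12] |-7|<=|18| out[11]=324 → r--
[1,11] |-7|<=|16| out[10]=256 → r--
[1,10] |-7|<=|15| out[9]=225 → r--
[1,9] |-7|<=|14| out[8]=196 → r--
[1,8] |-7|<=|12| out[7]=144 → r--
[1,7] |-7|<=|11| out[6]=121 → r--
[1,6] |-7|<=|8| out[5]=64 → r--
[1,5] |-7|<=|7| out[4]=49 → r--
[1,4] |-7|>|5| out[3]=49 → l++
[2,4] |-5|<=|5| out[2]=25 → r--
[2,3] |-5|>|1| out[1]=25 → l++
[3,3] |1|<=|1| out[0]=1 → r--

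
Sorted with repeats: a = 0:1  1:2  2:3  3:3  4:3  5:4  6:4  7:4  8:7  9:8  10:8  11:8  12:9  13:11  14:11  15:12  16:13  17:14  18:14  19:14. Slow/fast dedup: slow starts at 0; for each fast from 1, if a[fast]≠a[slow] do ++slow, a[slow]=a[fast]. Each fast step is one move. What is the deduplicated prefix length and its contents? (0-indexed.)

(s=0,f=1) a[fast]=2≠a[slow]=1 write a[1]=2 → slow++,fast++
(s=1,f=2) a[fast]=3≠a[slow]=2 write a[2]=3 → slow++,fast++
(s=2,f=3) a[fast]=3=a[slow] dup → fast++
(s=2,f=4) a[fast]=3=a[slow] dup → fast++
(s=2,f=5) a[fast]=4≠a[slow]=3 write a[3]=4 → slow++,fast++
(s=3,f=6) a[fast]=4=a[slow] dup → fast++
(s=3,f=7) a[fast]=4=a[slow] dup → fast++
(s=3,f=8) a[fast]=7≠a[slow]=4 write a[4]=7 → slow++,fast++
(s=4,f=9) a[fast]=8≠a[slow]=7 write a[5]=8 → slow++,fast++
(s=5,f=10) a[fast]=8=a[slow] dup → fast++
(s=5,f=11) a[fast]=8=a[slow] dup → fast++
(s=5,f=12) a[fast]=9≠a[slow]=8 write a[6]=9 → slow++,fast++
(s=6,f=13) a[fast]=11≠a[slow]=9 write a[7]=11 → slow++,fast++
(s=7,f=14) a[fast]=11=a[slow] dup → fast++
(s=7,f=15) a[fast]=12≠a[slow]=11 write a[8]=12 → slow++,fast++
(s=8,f=16) a[fast]=13≠a[slow]=12 write a[9]=13 → slow++,fast++
(s=9,f=17) a[fast]=14≠a[slow]=13 write a[10]=14 → slow++,fast++
(s=10,f=18) a[fast]=14=a[slow] dup → fast++
(s=10,f=19) a[fast]=14=a[slow] dup → fast++

length 11; prefix = [1, 2, 3, 4, 7, 8, 9, 11, 12, 13, 14]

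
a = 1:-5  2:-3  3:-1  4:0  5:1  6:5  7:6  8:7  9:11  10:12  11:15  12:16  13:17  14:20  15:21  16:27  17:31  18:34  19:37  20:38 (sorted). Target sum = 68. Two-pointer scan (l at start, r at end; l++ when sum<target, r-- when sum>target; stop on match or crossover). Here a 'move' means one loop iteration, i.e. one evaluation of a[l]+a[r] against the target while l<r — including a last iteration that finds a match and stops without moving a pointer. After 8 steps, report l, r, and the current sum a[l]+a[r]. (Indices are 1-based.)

l=1 r=20: -5+38=33 <68, l++
l=2 r=20: -3+38=35 <68, l++
l=3 r=20: -1+38=37 <68, l++
l=4 r=20: 0+38=38 <68, l++
l=5 r=20: 1+38=39 <68, l++
l=6 r=20: 5+38=43 <68, l++
l=7 r=20: 6+38=44 <68, l++
l=8 r=20: 7+38=45 <68, l++

l=9, r=20, sum=49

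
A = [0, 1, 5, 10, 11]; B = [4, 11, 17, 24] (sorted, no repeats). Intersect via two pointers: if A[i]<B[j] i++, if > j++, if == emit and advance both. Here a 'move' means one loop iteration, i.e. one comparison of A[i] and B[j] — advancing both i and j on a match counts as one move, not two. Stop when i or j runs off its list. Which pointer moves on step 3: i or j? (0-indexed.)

[i=0,j=0] 0<4 → i++
[i=1,j=0] 1<4 → i++
[i=2,j=0] 5>4 → j++

j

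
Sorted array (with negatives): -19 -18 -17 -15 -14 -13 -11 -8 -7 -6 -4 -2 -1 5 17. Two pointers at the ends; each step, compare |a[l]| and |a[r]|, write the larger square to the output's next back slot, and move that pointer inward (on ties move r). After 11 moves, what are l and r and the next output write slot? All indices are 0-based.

l=0 r=14: |-19|>|17| out[14]=361, l++
l=1 r=14: |-18|>|17| out[13]=324, l++
l=2 r=14: |-17|<=|17| out[12]=289, r--
l=2 r=13: |-17|>|5| out[11]=289, l++
l=3 r=13: |-15|>|5| out[10]=225, l++
l=4 r=13: |-14|>|5| out[9]=196, l++
l=5 r=13: |-13|>|5| out[8]=169, l++
l=6 r=13: |-11|>|5| out[7]=121, l++
l=7 r=13: |-8|>|5| out[6]=64, l++
l=8 r=13: |-7|>|5| out[5]=49, l++
l=9 r=13: |-6|>|5| out[4]=36, l++

l=10, r=13, next write slot=3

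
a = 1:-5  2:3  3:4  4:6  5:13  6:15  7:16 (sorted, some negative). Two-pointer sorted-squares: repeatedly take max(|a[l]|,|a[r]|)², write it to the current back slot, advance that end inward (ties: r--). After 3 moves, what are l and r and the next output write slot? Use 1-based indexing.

[1,7] |-5|<=|16| out[7]=256 → r--
[1,6] |-5|<=|15| out[6]=225 → r--
[1,5] |-5|<=|13| out[5]=169 → r--

l=1, r=4, next write slot=4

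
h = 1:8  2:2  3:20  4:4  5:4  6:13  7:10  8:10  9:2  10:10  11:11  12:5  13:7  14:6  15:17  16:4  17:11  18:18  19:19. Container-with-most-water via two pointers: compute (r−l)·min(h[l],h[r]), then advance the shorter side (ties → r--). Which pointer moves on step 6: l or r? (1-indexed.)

[1,19] min(8,19)*18=144 best=144 * → l++
[2,19] min(2,19)*17=34 best=144 → l++
[3,19] min(20,19)*16=304 best=304 * → r--
[3,18] min(20,18)*15=270 best=304 → r--
[3,17] min(20,11)*14=154 best=304 → r--
[3,16] min(20,4)*13=52 best=304 → r--

r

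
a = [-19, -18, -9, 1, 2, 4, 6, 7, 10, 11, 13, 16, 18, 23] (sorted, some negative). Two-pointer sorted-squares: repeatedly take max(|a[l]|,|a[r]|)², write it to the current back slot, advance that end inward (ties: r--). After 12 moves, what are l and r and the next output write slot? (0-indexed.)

l=0 r=13: |-19|<=|23| out[13]=529, r--
l=0 r=12: |-19|>|18| out[12]=361, l++
l=1 r=12: |-18|<=|18| out[11]=324, r--
l=1 r=11: |-18|>|16| out[10]=324, l++
l=2 r=11: |-9|<=|16| out[9]=256, r--
l=2 r=10: |-9|<=|13| out[8]=169, r--
l=2 r=9: |-9|<=|11| out[7]=121, r--
l=2 r=8: |-9|<=|10| out[6]=100, r--
l=2 r=7: |-9|>|7| out[5]=81, l++
l=3 r=7: |1|<=|7| out[4]=49, r--
l=3 r=6: |1|<=|6| out[3]=36, r--
l=3 r=5: |1|<=|4| out[2]=16, r--

l=3, r=4, next write slot=1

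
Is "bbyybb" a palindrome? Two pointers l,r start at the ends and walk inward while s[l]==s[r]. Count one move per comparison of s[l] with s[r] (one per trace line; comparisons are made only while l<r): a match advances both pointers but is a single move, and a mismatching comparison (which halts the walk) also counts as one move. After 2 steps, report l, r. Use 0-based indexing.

[0,5] 'b'=='b' → l++,r--
[1,4] 'b'=='b' → l++,r--

l=2, r=3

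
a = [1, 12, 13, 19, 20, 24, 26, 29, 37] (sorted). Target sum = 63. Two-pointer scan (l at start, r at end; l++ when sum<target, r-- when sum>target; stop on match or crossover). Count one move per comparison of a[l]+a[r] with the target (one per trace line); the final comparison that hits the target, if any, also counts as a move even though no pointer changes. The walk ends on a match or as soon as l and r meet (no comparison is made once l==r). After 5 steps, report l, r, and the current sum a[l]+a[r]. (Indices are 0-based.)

l=5, r=8, sum=61

[0,8] 1+37=38 <63 → l++
[1,8] 12+37=49 <63 → l++
[2,8] 13+37=50 <63 → l++
[3,8] 19+37=56 <63 → l++
[4,8] 20+37=57 <63 → l++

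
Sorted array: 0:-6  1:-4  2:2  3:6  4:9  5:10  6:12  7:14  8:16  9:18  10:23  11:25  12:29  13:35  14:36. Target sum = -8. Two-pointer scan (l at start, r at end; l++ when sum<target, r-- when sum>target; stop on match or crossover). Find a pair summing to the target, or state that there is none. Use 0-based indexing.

no pair

l=0 r=14: -6+36=30 >-8, r--
l=0 r=13: -6+35=29 >-8, r--
l=0 r=12: -6+29=23 >-8, r--
l=0 r=11: -6+25=19 >-8, r--
l=0 r=10: -6+23=17 >-8, r--
l=0 r=9: -6+18=12 >-8, r--
l=0 r=8: -6+16=10 >-8, r--
l=0 r=7: -6+14=8 >-8, r--
l=0 r=6: -6+12=6 >-8, r--
l=0 r=5: -6+10=4 >-8, r--
l=0 r=4: -6+9=3 >-8, r--
l=0 r=3: -6+6=0 >-8, r--
l=0 r=2: -6+2=-4 >-8, r--
l=0 r=1: -6+-4=-10 <-8, l++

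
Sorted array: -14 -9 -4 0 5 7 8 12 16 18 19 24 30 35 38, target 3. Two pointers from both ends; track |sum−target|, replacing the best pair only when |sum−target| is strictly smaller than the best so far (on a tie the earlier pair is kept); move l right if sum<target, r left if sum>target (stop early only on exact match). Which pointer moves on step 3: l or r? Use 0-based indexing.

[0,14] -14+38=24 d=21 * → r--
[0,13] -14+35=21 d=18 * → r--
[0,12] -14+30=16 d=13 * → r--

r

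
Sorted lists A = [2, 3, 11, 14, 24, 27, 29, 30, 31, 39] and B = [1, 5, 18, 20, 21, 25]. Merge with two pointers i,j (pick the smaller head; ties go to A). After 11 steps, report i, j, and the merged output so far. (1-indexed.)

[i=1,j=1] A[i]=2>B[j]=1 take 1 → j++
[i=1,j=2] A[i]=2<=B[j]=5 take 2 → i++
[i=2,j=2] A[i]=3<=B[j]=5 take 3 → i++
[i=3,j=2] A[i]=11>B[j]=5 take 5 → j++
[i=3,j=3] A[i]=11<=B[j]=18 take 11 → i++
[i=4,j=3] A[i]=14<=B[j]=18 take 14 → i++
[i=5,j=3] A[i]=24>B[j]=18 take 18 → j++
[i=5,j=4] A[i]=24>B[j]=20 take 20 → j++
[i=5,j=5] A[i]=24>B[j]=21 take 21 → j++
[i=5,j=6] A[i]=24<=B[j]=25 take 24 → i++
[i=6,j=6] A[i]=27>B[j]=25 take 25 → j++

i=6, j=7, merged so far=[1, 2, 3, 5, 11, 14, 18, 20, 21, 24, 25]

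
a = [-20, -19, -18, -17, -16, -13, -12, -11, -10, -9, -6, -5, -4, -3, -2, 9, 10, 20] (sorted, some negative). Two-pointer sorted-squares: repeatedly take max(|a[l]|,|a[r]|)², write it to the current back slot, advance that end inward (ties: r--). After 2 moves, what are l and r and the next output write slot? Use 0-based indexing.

[0,17] |-20|<=|20| out[17]=400 → r--
[0,16] |-20|>|10| out[16]=400 → l++

l=1, r=16, next write slot=15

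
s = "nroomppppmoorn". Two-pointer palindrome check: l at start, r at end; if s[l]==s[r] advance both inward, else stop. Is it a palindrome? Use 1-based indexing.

palindrome

l=1 r=14: 'n'=='n', l++,r--
l=2 r=13: 'r'=='r', l++,r--
l=3 r=12: 'o'=='o', l++,r--
l=4 r=11: 'o'=='o', l++,r--
l=5 r=10: 'm'=='m', l++,r--
l=6 r=9: 'p'=='p', l++,r--
l=7 r=8: 'p'=='p', l++,r--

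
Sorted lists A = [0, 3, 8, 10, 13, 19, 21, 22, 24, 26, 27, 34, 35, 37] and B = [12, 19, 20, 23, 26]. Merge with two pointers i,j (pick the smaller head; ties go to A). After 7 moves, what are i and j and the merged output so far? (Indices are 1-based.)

i=1 j=1: A[i]=0<=B[j]=12 take 0, i++
i=2 j=1: A[i]=3<=B[j]=12 take 3, i++
i=3 j=1: A[i]=8<=B[j]=12 take 8, i++
i=4 j=1: A[i]=10<=B[j]=12 take 10, i++
i=5 j=1: A[i]=13>B[j]=12 take 12, j++
i=5 j=2: A[i]=13<=B[j]=19 take 13, i++
i=6 j=2: A[i]=19<=B[j]=19 take 19, i++

i=7, j=2, merged so far=[0, 3, 8, 10, 12, 13, 19]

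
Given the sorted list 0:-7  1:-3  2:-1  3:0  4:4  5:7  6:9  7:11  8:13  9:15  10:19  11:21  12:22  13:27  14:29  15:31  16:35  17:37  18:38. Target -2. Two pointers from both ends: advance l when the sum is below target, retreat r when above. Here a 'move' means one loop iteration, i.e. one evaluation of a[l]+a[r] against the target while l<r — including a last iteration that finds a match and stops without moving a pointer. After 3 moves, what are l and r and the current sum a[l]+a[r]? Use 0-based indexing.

l=0, r=15, sum=24

l=0 r=18: -7+38=31 >-2, r--
l=0 r=17: -7+37=30 >-2, r--
l=0 r=16: -7+35=28 >-2, r--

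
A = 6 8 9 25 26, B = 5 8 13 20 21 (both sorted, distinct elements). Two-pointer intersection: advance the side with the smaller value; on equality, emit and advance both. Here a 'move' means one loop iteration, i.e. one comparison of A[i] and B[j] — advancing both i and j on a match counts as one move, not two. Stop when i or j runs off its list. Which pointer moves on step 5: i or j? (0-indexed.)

i=0 j=0: 6>5, j++
i=0 j=1: 6<8, i++
i=1 j=1: 8==8 emit, i++,j++
i=2 j=2: 9<13, i++
i=3 j=2: 25>13, j++

j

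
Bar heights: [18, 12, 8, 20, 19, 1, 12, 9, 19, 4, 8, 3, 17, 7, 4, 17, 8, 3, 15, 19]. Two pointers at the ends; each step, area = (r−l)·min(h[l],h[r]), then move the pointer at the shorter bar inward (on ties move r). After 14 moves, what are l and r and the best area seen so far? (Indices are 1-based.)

l=4, r=9, best area=342

l=1 r=20: min(18,19)*19=342 best=342 *, l++
l=2 r=20: min(12,19)*18=216 best=342, l++
l=3 r=20: min(8,19)*17=136 best=342, l++
l=4 r=20: min(20,19)*16=304 best=342, r--
l=4 r=19: min(20,15)*15=225 best=342, r--
l=4 r=18: min(20,3)*14=42 best=342, r--
l=4 r=17: min(20,8)*13=104 best=342, r--
l=4 r=16: min(20,17)*12=204 best=342, r--
l=4 r=15: min(20,4)*11=44 best=342, r--
l=4 r=14: min(20,7)*10=70 best=342, r--
l=4 r=13: min(20,17)*9=153 best=342, r--
l=4 r=12: min(20,3)*8=24 best=342, r--
l=4 r=11: min(20,8)*7=56 best=342, r--
l=4 r=10: min(20,4)*6=24 best=342, r--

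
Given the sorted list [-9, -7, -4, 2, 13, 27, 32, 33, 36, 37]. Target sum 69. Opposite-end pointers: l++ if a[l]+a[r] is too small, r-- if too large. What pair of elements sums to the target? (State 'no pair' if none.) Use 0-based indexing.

[0,9] -9+37=28 <69 → l++
[1,9] -7+37=30 <69 → l++
[2,9] -4+37=33 <69 → l++
[3,9] 2+37=39 <69 → l++
[4,9] 13+37=50 <69 → l++
[5,9] 27+37=64 <69 → l++
[6,9] 32+37=69 → found

(32, 37)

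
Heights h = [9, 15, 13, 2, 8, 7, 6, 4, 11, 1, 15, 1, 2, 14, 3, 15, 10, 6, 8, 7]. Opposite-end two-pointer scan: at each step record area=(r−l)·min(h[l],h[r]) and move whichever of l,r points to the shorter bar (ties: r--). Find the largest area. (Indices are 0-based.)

l=0 r=19: min(9,7)*19=133 best=133 *, r--
l=0 r=18: min(9,8)*18=144 best=144 *, r--
l=0 r=17: min(9,6)*17=102 best=144, r--
l=0 r=16: min(9,10)*16=144 best=144, l++
l=1 r=16: min(15,10)*15=150 best=150 *, r--
l=1 r=15: min(15,15)*14=210 best=210 *, r--
l=1 r=14: min(15,3)*13=39 best=210, r--
l=1 r=13: min(15,14)*12=168 best=210, r--
l=1 r=12: min(15,2)*11=22 best=210, r--
l=1 r=11: min(15,1)*10=10 best=210, r--
l=1 r=10: min(15,15)*9=135 best=210, r--
l=1 r=9: min(15,1)*8=8 best=210, r--
l=1 r=8: min(15,11)*7=77 best=210, r--
l=1 r=7: min(15,4)*6=24 best=210, r--
l=1 r=6: min(15,6)*5=30 best=210, r--
l=1 r=5: min(15,7)*4=28 best=210, r--
l=1 r=4: min(15,8)*3=24 best=210, r--
l=1 r=3: min(15,2)*2=4 best=210, r--
l=1 r=2: min(15,13)*1=13 best=210, r--

max area = 210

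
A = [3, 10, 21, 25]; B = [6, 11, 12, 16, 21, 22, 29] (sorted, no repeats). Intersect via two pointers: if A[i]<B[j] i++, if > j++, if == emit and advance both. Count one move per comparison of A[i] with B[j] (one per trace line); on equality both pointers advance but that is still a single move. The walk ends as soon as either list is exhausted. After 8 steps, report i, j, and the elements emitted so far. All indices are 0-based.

i=3, j=6, emitted=[21]

[i=0,j=0] 3<6 → i++
[i=1,j=0] 10>6 → j++
[i=1,j=1] 10<11 → i++
[i=2,j=1] 21>11 → j++
[i=2,j=2] 21>12 → j++
[i=2,j=3] 21>16 → j++
[i=2,j=4] 21==21 emit → i++,j++
[i=3,j=5] 25>22 → j++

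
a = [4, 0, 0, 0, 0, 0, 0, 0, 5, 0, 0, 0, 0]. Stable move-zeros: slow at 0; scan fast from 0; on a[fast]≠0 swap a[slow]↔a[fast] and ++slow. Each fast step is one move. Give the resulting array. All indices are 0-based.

[4, 5, 0, 0, 0, 0, 0, 0, 0, 0, 0, 0, 0]

slow=0 fast=0: a[fast]=4≠0 swap→a[0]=4, slow++,fast++
slow=1 fast=1: a[fast]=0, fast++
slow=1 fast=2: a[fast]=0, fast++
slow=1 fast=3: a[fast]=0, fast++
slow=1 fast=4: a[fast]=0, fast++
slow=1 fast=5: a[fast]=0, fast++
slow=1 fast=6: a[fast]=0, fast++
slow=1 fast=7: a[fast]=0, fast++
slow=1 fast=8: a[fast]=5≠0 swap→a[1]=5, slow++,fast++
slow=2 fast=9: a[fast]=0, fast++
slow=2 fast=10: a[fast]=0, fast++
slow=2 fast=11: a[fast]=0, fast++
slow=2 fast=12: a[fast]=0, fast++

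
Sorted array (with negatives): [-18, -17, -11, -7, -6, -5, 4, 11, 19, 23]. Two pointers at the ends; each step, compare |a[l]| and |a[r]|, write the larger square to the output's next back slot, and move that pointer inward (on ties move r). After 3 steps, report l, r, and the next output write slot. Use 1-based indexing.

[1,10] |-18|<=|23| out[10]=529 → r--
[1,9] |-18|<=|19| out[9]=361 → r--
[1,8] |-18|>|11| out[8]=324 → l++

l=2, r=8, next write slot=7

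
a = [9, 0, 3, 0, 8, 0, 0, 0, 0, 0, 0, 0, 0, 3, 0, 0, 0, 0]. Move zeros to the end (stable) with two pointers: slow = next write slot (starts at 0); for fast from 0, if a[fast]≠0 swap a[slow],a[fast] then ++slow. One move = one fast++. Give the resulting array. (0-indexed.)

[9, 3, 8, 3, 0, 0, 0, 0, 0, 0, 0, 0, 0, 0, 0, 0, 0, 0]

slow=0 fast=0: a[fast]=9≠0 swap→a[0]=9, slow++,fast++
slow=1 fast=1: a[fast]=0, fast++
slow=1 fast=2: a[fast]=3≠0 swap→a[1]=3, slow++,fast++
slow=2 fast=3: a[fast]=0, fast++
slow=2 fast=4: a[fast]=8≠0 swap→a[2]=8, slow++,fast++
slow=3 fast=5: a[fast]=0, fast++
slow=3 fast=6: a[fast]=0, fast++
slow=3 fast=7: a[fast]=0, fast++
slow=3 fast=8: a[fast]=0, fast++
slow=3 fast=9: a[fast]=0, fast++
slow=3 fast=10: a[fast]=0, fast++
slow=3 fast=11: a[fast]=0, fast++
slow=3 fast=12: a[fast]=0, fast++
slow=3 fast=13: a[fast]=3≠0 swap→a[3]=3, slow++,fast++
slow=4 fast=14: a[fast]=0, fast++
slow=4 fast=15: a[fast]=0, fast++
slow=4 fast=16: a[fast]=0, fast++
slow=4 fast=17: a[fast]=0, fast++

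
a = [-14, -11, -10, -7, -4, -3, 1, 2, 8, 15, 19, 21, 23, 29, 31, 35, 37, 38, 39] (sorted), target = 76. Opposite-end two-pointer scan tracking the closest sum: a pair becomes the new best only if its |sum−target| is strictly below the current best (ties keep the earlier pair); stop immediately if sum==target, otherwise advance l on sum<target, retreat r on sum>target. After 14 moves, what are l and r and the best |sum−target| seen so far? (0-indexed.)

l=14, r=18, best |Δ|=8

[0,18] -14+39=25 d=51 * → l++
[1,18] -11+39=28 d=48 * → l++
[2,18] -10+39=29 d=47 * → l++
[3,18] -7+39=32 d=44 * → l++
[4,18] -4+39=35 d=41 * → l++
[5,18] -3+39=36 d=40 * → l++
[6,18] 1+39=40 d=36 * → l++
[7,18] 2+39=41 d=35 * → l++
[8,18] 8+39=47 d=29 * → l++
[9,18] 15+39=54 d=22 * → l++
[10,18] 19+39=58 d=18 * → l++
[11,18] 21+39=60 d=16 * → l++
[12,18] 23+39=62 d=14 * → l++
[13,18] 29+39=68 d=8 * → l++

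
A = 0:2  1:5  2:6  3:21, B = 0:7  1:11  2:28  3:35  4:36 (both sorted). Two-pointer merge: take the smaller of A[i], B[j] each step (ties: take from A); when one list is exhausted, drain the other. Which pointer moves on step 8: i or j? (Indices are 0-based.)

[i=0,j=0] A[i]=2<=B[j]=7 take 2 → i++
[i=1,j=0] A[i]=5<=B[j]=7 take 5 → i++
[i=2,j=0] A[i]=6<=B[j]=7 take 6 → i++
[i=3,j=0] A[i]=21>B[j]=7 take 7 → j++
[i=3,j=1] A[i]=21>B[j]=11 take 11 → j++
[i=3,j=2] A[i]=21<=B[j]=28 take 21 → i++
[i=4,j=2] A done, take B[j]=28 → j++
[i=4,j=3] A done, take B[j]=35 → j++

j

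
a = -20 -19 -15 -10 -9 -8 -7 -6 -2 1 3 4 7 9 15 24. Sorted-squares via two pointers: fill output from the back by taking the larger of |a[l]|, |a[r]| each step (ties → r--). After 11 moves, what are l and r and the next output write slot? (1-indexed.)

l=1 r=16: |-20|<=|24| out[16]=576, r--
l=1 r=15: |-20|>|15| out[15]=400, l++
l=2 r=15: |-19|>|15| out[14]=361, l++
l=3 r=15: |-15|<=|15| out[13]=225, r--
l=3 r=14: |-15|>|9| out[12]=225, l++
l=4 r=14: |-10|>|9| out[11]=100, l++
l=5 r=14: |-9|<=|9| out[10]=81, r--
l=5 r=13: |-9|>|7| out[9]=81, l++
l=6 r=13: |-8|>|7| out[8]=64, l++
l=7 r=13: |-7|<=|7| out[7]=49, r--
l=7 r=12: |-7|>|4| out[6]=49, l++

l=8, r=12, next write slot=5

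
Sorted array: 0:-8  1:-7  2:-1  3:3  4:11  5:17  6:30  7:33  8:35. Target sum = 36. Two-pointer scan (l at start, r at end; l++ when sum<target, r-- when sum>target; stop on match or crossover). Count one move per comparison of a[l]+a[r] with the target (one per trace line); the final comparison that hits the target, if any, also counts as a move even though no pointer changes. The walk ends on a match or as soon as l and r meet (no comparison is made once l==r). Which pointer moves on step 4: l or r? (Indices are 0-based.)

[0,8] -8+35=27 <36 → l++
[1,8] -7+35=28 <36 → l++
[2,8] -1+35=34 <36 → l++
[3,8] 3+35=38 >36 → r--

r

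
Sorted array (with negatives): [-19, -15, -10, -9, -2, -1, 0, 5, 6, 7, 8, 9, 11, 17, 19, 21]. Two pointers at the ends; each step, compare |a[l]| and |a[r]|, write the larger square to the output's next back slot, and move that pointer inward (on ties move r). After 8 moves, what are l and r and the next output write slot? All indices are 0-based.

l=3, r=10, next write slot=7

l=0 r=15: |-19|<=|21| out[15]=441, r--
l=0 r=14: |-19|<=|19| out[14]=361, r--
l=0 r=13: |-19|>|17| out[13]=361, l++
l=1 r=13: |-15|<=|17| out[12]=289, r--
l=1 r=12: |-15|>|11| out[11]=225, l++
l=2 r=12: |-10|<=|11| out[10]=121, r--
l=2 r=11: |-10|>|9| out[9]=100, l++
l=3 r=11: |-9|<=|9| out[8]=81, r--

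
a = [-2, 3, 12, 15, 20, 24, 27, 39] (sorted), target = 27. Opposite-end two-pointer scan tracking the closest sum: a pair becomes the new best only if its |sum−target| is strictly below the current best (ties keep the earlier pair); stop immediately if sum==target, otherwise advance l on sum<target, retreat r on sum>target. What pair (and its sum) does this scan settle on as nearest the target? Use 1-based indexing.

pair (3, 24) with sum 27 (|Δ|=0)

l=1 r=8: -2+39=37 d=10 *, r--
l=1 r=7: -2+27=25 d=2 *, l++
l=2 r=7: 3+27=30 d=3, r--
l=2 r=6: 3+24=27 d=0 *, stop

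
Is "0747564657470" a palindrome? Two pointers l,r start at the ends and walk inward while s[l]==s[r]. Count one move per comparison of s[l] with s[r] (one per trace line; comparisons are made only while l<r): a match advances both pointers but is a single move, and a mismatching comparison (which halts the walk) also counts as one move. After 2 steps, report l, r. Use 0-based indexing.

l=0 r=12: '0'=='0', l++,r--
l=1 r=11: '7'=='7', l++,r--

l=2, r=10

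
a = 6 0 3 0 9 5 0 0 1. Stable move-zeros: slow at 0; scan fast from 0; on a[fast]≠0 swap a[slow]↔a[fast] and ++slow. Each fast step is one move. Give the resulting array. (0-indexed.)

slow=0 fast=0: a[fast]=6≠0 swap→a[0]=6, slow++,fast++
slow=1 fast=1: a[fast]=0, fast++
slow=1 fast=2: a[fast]=3≠0 swap→a[1]=3, slow++,fast++
slow=2 fast=3: a[fast]=0, fast++
slow=2 fast=4: a[fast]=9≠0 swap→a[2]=9, slow++,fast++
slow=3 fast=5: a[fast]=5≠0 swap→a[3]=5, slow++,fast++
slow=4 fast=6: a[fast]=0, fast++
slow=4 fast=7: a[fast]=0, fast++
slow=4 fast=8: a[fast]=1≠0 swap→a[4]=1, slow++,fast++

[6, 3, 9, 5, 1, 0, 0, 0, 0]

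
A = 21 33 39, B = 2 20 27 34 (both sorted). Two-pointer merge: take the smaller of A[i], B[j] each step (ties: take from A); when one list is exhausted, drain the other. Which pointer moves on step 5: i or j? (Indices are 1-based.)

i

i=1 j=1: A[i]=21>B[j]=2 take 2, j++
i=1 j=2: A[i]=21>B[j]=20 take 20, j++
i=1 j=3: A[i]=21<=B[j]=27 take 21, i++
i=2 j=3: A[i]=33>B[j]=27 take 27, j++
i=2 j=4: A[i]=33<=B[j]=34 take 33, i++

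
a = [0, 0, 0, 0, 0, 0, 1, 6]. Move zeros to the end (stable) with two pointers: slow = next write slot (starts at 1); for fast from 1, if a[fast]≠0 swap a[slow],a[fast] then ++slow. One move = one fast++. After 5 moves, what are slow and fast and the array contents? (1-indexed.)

slow=1, fast=6, a=[0, 0, 0, 0, 0, 0, 1, 6]

(s=1,f=1) a[fast]=0 → fast++
(s=1,f=2) a[fast]=0 → fast++
(s=1,f=3) a[fast]=0 → fast++
(s=1,f=4) a[fast]=0 → fast++
(s=1,f=5) a[fast]=0 → fast++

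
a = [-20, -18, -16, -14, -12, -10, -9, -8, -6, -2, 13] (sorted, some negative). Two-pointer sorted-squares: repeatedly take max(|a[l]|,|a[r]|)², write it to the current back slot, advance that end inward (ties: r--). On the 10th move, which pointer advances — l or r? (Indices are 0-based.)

l

[0,10] |-20|>|13| out[10]=400 → l++
[1,10] |-18|>|13| out[9]=324 → l++
[2,10] |-16|>|13| out[8]=256 → l++
[3,10] |-14|>|13| out[7]=196 → l++
[4,10] |-12|<=|13| out[6]=169 → r--
[4,9] |-12|>|-2| out[5]=144 → l++
[5,9] |-10|>|-2| out[4]=100 → l++
[6,9] |-9|>|-2| out[3]=81 → l++
[7,9] |-8|>|-2| out[2]=64 → l++
[8,9] |-6|>|-2| out[1]=36 → l++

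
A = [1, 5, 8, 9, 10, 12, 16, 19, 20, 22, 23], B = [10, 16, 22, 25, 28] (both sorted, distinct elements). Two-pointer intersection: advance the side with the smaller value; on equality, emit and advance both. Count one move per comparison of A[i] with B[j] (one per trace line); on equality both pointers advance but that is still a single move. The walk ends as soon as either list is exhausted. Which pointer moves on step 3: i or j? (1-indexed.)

i

[i=1,j=1] 1<10 → i++
[i=2,j=1] 5<10 → i++
[i=3,j=1] 8<10 → i++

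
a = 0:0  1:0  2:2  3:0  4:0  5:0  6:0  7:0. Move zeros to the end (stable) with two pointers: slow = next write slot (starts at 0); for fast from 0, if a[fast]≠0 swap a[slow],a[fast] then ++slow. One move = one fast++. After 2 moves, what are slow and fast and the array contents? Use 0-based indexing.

slow=0, fast=2, a=[0, 0, 2, 0, 0, 0, 0, 0]

(s=0,f=0) a[fast]=0 → fast++
(s=0,f=1) a[fast]=0 → fast++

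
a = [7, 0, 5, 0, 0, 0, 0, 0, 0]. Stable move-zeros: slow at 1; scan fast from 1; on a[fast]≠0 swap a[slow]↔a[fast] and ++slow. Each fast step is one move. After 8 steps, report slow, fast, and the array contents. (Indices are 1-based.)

slow=1 fast=1: a[fast]=7≠0 swap→a[1]=7, slow++,fast++
slow=2 fast=2: a[fast]=0, fast++
slow=2 fast=3: a[fast]=5≠0 swap→a[2]=5, slow++,fast++
slow=3 fast=4: a[fast]=0, fast++
slow=3 fast=5: a[fast]=0, fast++
slow=3 fast=6: a[fast]=0, fast++
slow=3 fast=7: a[fast]=0, fast++
slow=3 fast=8: a[fast]=0, fast++

slow=3, fast=9, a=[7, 5, 0, 0, 0, 0, 0, 0, 0]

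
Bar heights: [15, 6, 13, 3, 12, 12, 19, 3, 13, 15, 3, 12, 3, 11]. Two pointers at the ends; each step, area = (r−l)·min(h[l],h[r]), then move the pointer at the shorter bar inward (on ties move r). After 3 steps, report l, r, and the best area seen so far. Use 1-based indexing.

[1,14] min(15,11)*13=143 best=143 * → r--
[1,13] min(15,3)*12=36 best=143 → r--
[1,12] min(15,12)*11=132 best=143 → r--

l=1, r=11, best area=143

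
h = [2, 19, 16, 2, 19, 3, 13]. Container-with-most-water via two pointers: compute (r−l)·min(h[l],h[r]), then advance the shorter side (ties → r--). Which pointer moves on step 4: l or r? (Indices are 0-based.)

[0,6] min(2,13)*6=12 best=12 * → l++
[1,6] min(19,13)*5=65 best=65 * → r--
[1,5] min(19,3)*4=12 best=65 → r--
[1,4] min(19,19)*3=57 best=65 → r--

r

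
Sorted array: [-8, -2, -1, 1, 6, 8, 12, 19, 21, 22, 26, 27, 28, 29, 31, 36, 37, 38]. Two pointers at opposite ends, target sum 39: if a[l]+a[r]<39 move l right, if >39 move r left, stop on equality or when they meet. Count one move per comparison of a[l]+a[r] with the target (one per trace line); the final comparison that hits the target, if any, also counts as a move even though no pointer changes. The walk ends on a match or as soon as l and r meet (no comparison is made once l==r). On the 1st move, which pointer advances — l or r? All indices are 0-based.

l=0 r=17: -8+38=30 <39, l++

l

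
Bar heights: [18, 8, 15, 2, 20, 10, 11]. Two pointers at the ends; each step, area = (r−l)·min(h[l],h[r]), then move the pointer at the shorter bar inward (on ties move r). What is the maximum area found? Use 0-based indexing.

max area = 72

[0,6] min(18,11)*6=66 best=66 * → r--
[0,5] min(18,10)*5=50 best=66 → r--
[0,4] min(18,20)*4=72 best=72 * → l++
[1,4] min(8,20)*3=24 best=72 → l++
[2,4] min(15,20)*2=30 best=72 → l++
[3,4] min(2,20)*1=2 best=72 → l++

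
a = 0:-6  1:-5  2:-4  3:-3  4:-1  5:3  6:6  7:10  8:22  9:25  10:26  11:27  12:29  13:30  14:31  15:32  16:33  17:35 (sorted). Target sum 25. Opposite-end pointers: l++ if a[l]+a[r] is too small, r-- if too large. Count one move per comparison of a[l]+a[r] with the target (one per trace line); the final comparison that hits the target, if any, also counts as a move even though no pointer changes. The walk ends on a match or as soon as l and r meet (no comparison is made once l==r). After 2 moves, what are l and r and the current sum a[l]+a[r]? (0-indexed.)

l=0, r=15, sum=26

[0,17] -6+35=29 >25 → r--
[0,16] -6+33=27 >25 → r--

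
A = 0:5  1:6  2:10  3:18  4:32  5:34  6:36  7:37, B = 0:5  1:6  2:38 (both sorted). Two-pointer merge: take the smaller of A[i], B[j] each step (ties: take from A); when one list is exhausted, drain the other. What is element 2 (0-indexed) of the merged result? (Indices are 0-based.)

[i=0,j=0] A[i]=5<=B[j]=5 take 5 → i++
[i=1,j=0] A[i]=6>B[j]=5 take 5 → j++
[i=1,j=1] A[i]=6<=B[j]=6 take 6 → i++
[i=2,j=1] A[i]=10>B[j]=6 take 6 → j++
[i=2,j=2] A[i]=10<=B[j]=38 take 10 → i++
[i=3,j=2] A[i]=18<=B[j]=38 take 18 → i++
[i=4,j=2] A[i]=32<=B[j]=38 take 32 → i++
[i=5,j=2] A[i]=34<=B[j]=38 take 34 → i++
[i=6,j=2] A[i]=36<=B[j]=38 take 36 → i++
[i=7,j=2] A[i]=37<=B[j]=38 take 37 → i++
[i=8,j=2] A done, take B[j]=38 → j++

merged[2] = 6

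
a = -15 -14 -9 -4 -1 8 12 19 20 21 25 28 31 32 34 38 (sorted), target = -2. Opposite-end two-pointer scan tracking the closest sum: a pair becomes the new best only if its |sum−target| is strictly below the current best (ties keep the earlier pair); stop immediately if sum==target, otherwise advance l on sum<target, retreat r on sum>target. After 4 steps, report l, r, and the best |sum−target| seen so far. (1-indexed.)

[1,16] -15+38=23 d=25 * → r--
[1,15] -15+34=19 d=21 * → r--
[1,14] -15+32=17 d=19 * → r--
[1,13] -15+31=16 d=18 * → r--

l=1, r=12, best |Δ|=18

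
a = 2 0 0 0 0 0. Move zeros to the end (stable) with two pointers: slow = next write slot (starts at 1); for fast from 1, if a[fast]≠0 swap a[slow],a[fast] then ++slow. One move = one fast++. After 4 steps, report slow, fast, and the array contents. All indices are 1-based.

slow=2, fast=5, a=[2, 0, 0, 0, 0, 0]

(s=1,f=1) a[fast]=2≠0 swap→a[1]=2 → slow++,fast++
(s=2,f=2) a[fast]=0 → fast++
(s=2,f=3) a[fast]=0 → fast++
(s=2,f=4) a[fast]=0 → fast++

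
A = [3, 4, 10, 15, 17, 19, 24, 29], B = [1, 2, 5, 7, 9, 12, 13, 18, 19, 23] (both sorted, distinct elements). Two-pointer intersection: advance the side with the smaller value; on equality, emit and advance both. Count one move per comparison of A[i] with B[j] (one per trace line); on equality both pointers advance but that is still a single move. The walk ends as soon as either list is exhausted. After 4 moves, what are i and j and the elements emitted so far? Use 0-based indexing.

i=0 j=0: 3>1, j++
i=0 j=1: 3>2, j++
i=0 j=2: 3<5, i++
i=1 j=2: 4<5, i++

i=2, j=2, emitted=[]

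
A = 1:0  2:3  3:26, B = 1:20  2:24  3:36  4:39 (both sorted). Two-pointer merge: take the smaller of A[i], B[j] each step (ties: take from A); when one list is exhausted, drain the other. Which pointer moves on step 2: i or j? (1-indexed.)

i=1 j=1: A[i]=0<=B[j]=20 take 0, i++
i=2 j=1: A[i]=3<=B[j]=20 take 3, i++

i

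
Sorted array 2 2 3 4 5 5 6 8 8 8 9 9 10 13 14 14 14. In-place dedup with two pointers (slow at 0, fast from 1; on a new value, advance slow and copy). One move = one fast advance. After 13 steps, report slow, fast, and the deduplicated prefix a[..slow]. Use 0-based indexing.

slow=8, fast=14, prefix=[2, 3, 4, 5, 6, 8, 9, 10, 13]

(s=0,f=1) a[fast]=2=a[slow] dup → fast++
(s=0,f=2) a[fast]=3≠a[slow]=2 write a[1]=3 → slow++,fast++
(s=1,f=3) a[fast]=4≠a[slow]=3 write a[2]=4 → slow++,fast++
(s=2,f=4) a[fast]=5≠a[slow]=4 write a[3]=5 → slow++,fast++
(s=3,f=5) a[fast]=5=a[slow] dup → fast++
(s=3,f=6) a[fast]=6≠a[slow]=5 write a[4]=6 → slow++,fast++
(s=4,f=7) a[fast]=8≠a[slow]=6 write a[5]=8 → slow++,fast++
(s=5,f=8) a[fast]=8=a[slow] dup → fast++
(s=5,f=9) a[fast]=8=a[slow] dup → fast++
(s=5,f=10) a[fast]=9≠a[slow]=8 write a[6]=9 → slow++,fast++
(s=6,f=11) a[fast]=9=a[slow] dup → fast++
(s=6,f=12) a[fast]=10≠a[slow]=9 write a[7]=10 → slow++,fast++
(s=7,f=13) a[fast]=13≠a[slow]=10 write a[8]=13 → slow++,fast++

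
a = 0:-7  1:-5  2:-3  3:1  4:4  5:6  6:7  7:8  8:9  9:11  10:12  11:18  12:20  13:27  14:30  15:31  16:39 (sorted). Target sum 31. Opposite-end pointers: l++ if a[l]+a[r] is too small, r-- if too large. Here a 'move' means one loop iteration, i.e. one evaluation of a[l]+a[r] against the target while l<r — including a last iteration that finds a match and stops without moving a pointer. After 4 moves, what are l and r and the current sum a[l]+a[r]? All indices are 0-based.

l=0 r=16: -7+39=32 >31, r--
l=0 r=15: -7+31=24 <31, l++
l=1 r=15: -5+31=26 <31, l++
l=2 r=15: -3+31=28 <31, l++

l=3, r=15, sum=32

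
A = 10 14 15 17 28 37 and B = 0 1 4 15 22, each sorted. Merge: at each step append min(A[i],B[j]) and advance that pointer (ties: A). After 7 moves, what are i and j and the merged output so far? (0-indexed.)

i=3, j=4, merged so far=[0, 1, 4, 10, 14, 15, 15]

i=0 j=0: A[i]=10>B[j]=0 take 0, j++
i=0 j=1: A[i]=10>B[j]=1 take 1, j++
i=0 j=2: A[i]=10>B[j]=4 take 4, j++
i=0 j=3: A[i]=10<=B[j]=15 take 10, i++
i=1 j=3: A[i]=14<=B[j]=15 take 14, i++
i=2 j=3: A[i]=15<=B[j]=15 take 15, i++
i=3 j=3: A[i]=17>B[j]=15 take 15, j++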